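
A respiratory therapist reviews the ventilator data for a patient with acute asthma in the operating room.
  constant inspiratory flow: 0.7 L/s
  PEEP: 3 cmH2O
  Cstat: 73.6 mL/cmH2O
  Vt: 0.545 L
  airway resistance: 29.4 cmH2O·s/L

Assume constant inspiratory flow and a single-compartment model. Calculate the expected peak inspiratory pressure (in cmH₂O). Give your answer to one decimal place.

31.0

Equation of motion (constant flow): PIP = Vt/C + R·V̇ + PEEP.
PIP = 545/73.6 + 29.4×0.7 + 3 = 7.405 + 20.58 + 3 = 30.985 cmH2O.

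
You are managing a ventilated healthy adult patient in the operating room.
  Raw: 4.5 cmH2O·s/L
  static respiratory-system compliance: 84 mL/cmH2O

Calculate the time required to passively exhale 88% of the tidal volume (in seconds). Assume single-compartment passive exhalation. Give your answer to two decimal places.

0.80

τ = R × C = 4.5 × 84 mL/cmH2O = 4.5 × 0.084 L/cmH2O = 0.378 s.
Exhaled fraction f = 1 − e^(−t/τ) → t = −τ·ln(1 − f) = −0.378·ln(0.12) = 0.8015 s.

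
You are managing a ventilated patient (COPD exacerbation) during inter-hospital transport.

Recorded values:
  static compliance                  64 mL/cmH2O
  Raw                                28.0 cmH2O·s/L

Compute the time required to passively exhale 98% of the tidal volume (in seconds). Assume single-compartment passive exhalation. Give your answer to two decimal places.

τ = R × C = 28.0 × 64 mL/cmH2O = 28.0 × 0.064 L/cmH2O = 1.792 s.
Exhaled fraction f = 1 − e^(−t/τ) → t = −τ·ln(1 − f) = −1.792·ln(0.02) = 7.01 s.

7.01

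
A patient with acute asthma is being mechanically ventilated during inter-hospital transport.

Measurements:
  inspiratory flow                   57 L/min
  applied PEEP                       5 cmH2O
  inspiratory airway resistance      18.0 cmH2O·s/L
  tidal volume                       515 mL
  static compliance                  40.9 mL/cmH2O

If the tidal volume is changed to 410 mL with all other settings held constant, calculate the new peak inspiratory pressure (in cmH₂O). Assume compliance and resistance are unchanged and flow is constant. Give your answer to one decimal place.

32.1

Flow: 57 L/min ÷ 60 = 0.95 L/s.
PIP = Vt/C + R·V̇ + PEEP (constant-flow equation of motion).
Only the elastic term changes: ΔPIP = ΔVt / C = (410 − 515) / 40.9 = -2.567 cmH2O.
Original PIP = 515/40.9 + 18.0×0.95 + 5 = 34.692 cmH2O; new PIP = 34.692 + (-2.567) = 32.125 cmH2O.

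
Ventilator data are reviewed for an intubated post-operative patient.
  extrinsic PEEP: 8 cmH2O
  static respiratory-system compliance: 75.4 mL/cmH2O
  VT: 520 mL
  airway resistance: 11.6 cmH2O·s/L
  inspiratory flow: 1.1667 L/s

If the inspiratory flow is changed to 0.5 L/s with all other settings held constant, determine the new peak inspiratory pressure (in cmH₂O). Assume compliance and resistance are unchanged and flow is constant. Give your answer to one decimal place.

20.7

PIP = Vt/C + R·V̇ + PEEP (constant-flow equation of motion).
Only the resistive term changes: ΔPIP = R × ΔV̇ = 11.6 × (0.5 − 1.1667) = 11.6 × -0.6667 = -7.734 cmH2O.
Original PIP = 520/75.4 + 11.6×1.1667 + 8 = 28.43 cmH2O; new PIP = 28.43 + (-7.734) = 20.696 cmH2O.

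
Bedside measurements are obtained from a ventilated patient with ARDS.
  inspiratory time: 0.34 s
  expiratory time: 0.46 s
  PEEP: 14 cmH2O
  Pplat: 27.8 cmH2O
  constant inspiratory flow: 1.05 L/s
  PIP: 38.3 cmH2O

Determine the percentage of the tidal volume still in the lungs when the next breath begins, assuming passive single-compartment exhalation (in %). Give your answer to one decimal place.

Vt = flow × Ti = 1.05 L/s × 0.34 s × 1000 mL/L = 357.0 mL.
R = (PIP − Pplat)/V̇ = (38.3 − 27.8) / 1.05 = 10.5/1.05 = 10.0 cmH2O·s/L.
C = Vt/(Pplat − PEEP) = 357.0 / (27.8 − 14) = 357.0/13.8 = 25.87 mL/cmH2O.
τ = R × C = 10.0 × 0.02587 L/cmH2O = 0.2587 s.
Fraction remaining at end-expiration = e^(−Te/τ) = e^(−0.46/0.2587) = 0.169 → 16.9%.

16.9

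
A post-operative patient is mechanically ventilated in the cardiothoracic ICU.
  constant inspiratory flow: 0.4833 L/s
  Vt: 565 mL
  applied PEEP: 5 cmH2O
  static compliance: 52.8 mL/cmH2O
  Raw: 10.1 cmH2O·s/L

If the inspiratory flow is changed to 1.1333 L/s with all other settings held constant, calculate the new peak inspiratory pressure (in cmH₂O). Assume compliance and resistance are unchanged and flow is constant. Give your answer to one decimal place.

27.1

PIP = Vt/C + R·V̇ + PEEP (constant-flow equation of motion).
Only the resistive term changes: ΔPIP = R × ΔV̇ = 10.1 × (1.1333 − 0.4833) = 10.1 × 0.65 = 6.565 cmH2O.
Original PIP = 565/52.8 + 10.1×0.4833 + 5 = 20.582 cmH2O; new PIP = 20.582 + (6.565) = 27.147 cmH2O.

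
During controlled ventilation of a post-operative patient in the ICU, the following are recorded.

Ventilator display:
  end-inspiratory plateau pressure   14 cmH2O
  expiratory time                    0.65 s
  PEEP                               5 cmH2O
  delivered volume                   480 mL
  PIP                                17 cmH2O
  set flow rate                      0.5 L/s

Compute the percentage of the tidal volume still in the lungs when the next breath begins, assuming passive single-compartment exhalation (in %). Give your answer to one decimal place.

R = (PIP − Pplat)/V̇ = (17 − 14) / 0.5 = 3.0/0.5 = 6.0 cmH2O·s/L.
C = Vt/(Pplat − PEEP) = 480.0 / (14 − 5) = 480.0/9.0 = 53.333 mL/cmH2O.
τ = R × C = 6.0 × 0.05333 L/cmH2O = 0.32 s.
Fraction remaining at end-expiration = e^(−Te/τ) = e^(−0.65/0.32) = 0.1312 → 13.12%.

13.1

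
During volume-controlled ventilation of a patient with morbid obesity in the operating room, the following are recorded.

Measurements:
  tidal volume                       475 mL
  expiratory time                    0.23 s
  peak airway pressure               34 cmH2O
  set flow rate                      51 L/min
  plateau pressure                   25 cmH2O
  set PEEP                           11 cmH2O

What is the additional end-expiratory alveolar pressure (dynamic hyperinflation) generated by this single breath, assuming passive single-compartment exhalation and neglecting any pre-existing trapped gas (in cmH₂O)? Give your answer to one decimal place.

7.4

Flow: 51 L/min ÷ 60 = 0.85 L/s.
R = (PIP − Pplat)/V̇ = (34 − 25) / 0.85 = 9.0/0.85 = 10.588 cmH2O·s/L.
C = Vt/(Pplat − PEEP) = 475.0 / (25 − 11) = 475.0/14.0 = 33.929 mL/cmH2O.
τ = R × C = 10.588 × 0.03393 L/cmH2O = 0.3593 s.
Fraction remaining = e^(−Te/τ) = e^(−0.23/0.3593) = 0.5272; trapped volume = 475.0 × 0.5272 = 250.42 mL.
Additional alveolar pressure from trapping ≈ V_trapped / C = 250.42 / 33.929 = 7.381 cmH2O.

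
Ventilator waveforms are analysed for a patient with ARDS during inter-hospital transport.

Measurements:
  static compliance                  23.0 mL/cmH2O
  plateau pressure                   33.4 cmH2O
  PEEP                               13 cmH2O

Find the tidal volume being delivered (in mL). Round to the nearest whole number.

Vt = Cstat × (Pplat − PEEP) = 23.0 × (33.4 − 13) = 23.0 × 20.4 = 469.2 mL.

469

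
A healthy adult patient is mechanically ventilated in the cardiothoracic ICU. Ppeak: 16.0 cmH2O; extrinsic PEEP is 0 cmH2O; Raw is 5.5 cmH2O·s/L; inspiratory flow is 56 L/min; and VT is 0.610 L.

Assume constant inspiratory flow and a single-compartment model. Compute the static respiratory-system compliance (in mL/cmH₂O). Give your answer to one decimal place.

56.1

Flow: 56 L/min ÷ 60 = 0.9333 L/s.
Equation of motion (constant flow): PIP = Vt/C + R·V̇ + PEEP.
Vt/C = PIP − R·V̇ − PEEP = 16.0 − 5.5×0.9333 − 0 = 16.0 − 5.133 − 0 = 10.867 cmH2O.
C = Vt / 10.867 = 610 / 10.867 = 56.133 mL/cmH2O.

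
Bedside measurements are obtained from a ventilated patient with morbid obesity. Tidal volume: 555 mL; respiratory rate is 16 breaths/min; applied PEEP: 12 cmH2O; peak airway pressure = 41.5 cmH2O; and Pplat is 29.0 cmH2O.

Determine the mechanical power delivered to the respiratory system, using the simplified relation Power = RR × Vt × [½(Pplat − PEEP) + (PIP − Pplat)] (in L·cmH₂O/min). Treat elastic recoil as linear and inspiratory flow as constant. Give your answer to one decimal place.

186.5

Per-breath work = Vt × [½(Pplat−PEEP) + (PIP−Pplat)] = 0.555 × [0.5×17.0 + 12.5] = 0.555 × 21.0 = 11.655 L·cmH2O.
Power = 16 × 11.655 = 186.48 L·cmH2O/min.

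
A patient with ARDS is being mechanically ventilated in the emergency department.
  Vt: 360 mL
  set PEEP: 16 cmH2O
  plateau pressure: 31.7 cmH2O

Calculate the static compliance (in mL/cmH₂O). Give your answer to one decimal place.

22.9

Cstat = Vt / (Pplat − PEEP) = 360 / (31.7 − 16) = 360 / 15.7 = 22.93 mL/cmH2O.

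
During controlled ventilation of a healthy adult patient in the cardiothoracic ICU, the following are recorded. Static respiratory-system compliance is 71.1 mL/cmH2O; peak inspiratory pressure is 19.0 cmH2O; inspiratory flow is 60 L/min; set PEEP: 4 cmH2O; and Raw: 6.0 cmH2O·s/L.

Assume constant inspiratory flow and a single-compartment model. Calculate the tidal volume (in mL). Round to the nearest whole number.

Flow: 60 L/min ÷ 60 = 1 L/s.
Equation of motion (constant flow): PIP = Vt/C + R·V̇ + PEEP.
Vt/C = PIP − R·V̇ − PEEP = 19.0 − 6.0 − 4 = 9.0 cmH2O.
Vt = C × 9.0 = 71.1 × 9.0 = 639.9 mL.

640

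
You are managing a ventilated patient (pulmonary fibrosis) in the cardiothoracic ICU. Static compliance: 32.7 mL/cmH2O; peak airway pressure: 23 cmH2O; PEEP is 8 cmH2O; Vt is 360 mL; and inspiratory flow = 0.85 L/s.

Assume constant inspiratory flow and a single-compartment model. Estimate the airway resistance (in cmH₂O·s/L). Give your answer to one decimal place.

4.7

Equation of motion (constant flow): PIP = Vt/C + R·V̇ + PEEP.
R·V̇ = PIP − Vt/C − PEEP = 23 − 360/32.7 − 8 = 23 − 11.009 − 8 = 3.991 cmH2O.
R = 3.991 / 0.85 = 4.695 cmH2O·s/L.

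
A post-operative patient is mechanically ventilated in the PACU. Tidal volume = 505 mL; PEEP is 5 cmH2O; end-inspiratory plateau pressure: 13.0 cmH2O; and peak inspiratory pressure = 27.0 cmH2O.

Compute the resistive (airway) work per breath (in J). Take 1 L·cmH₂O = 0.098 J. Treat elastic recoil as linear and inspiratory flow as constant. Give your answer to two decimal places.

0.69

With constant inspiratory flow the resistive pressure is constant at PIP − Pplat = 27.0 − 13.0 = 14.0 cmH2O, so resistive work = 14.0 × 0.505 = 7.07 L·cmH2O.
× 0.098 J/(L·cmH2O) → 0.6929 J.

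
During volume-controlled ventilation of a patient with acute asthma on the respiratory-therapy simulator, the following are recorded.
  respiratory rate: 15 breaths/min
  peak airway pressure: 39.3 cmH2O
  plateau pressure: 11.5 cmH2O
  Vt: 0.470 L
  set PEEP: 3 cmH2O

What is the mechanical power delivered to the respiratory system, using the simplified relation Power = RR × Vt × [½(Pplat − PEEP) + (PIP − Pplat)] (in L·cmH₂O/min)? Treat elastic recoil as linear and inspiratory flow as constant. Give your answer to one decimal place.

226.0

Per-breath work = Vt × [½(Pplat−PEEP) + (PIP−Pplat)] = 0.470 × [0.5×8.5 + 27.8] = 0.470 × 32.05 = 15.064 L·cmH2O.
Power = 15 × 15.064 = 225.96 L·cmH2O/min.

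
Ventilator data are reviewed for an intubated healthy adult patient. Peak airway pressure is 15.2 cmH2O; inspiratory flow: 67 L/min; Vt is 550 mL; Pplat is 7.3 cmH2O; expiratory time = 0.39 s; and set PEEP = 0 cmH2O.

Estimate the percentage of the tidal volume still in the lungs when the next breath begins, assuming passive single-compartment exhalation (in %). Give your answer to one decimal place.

Flow: 67 L/min ÷ 60 = 1.1167 L/s.
R = (PIP − Pplat)/V̇ = (15.2 − 7.3) / 1.1167 = 7.9/1.1167 = 7.074 cmH2O·s/L.
C = Vt/(Pplat − PEEP) = 550.0 / (7.3 − 0) = 550.0/7.3 = 75.342 mL/cmH2O.
τ = R × C = 7.074 × 0.07534 L/cmH2O = 0.533 s.
Fraction remaining at end-expiration = e^(−Te/τ) = e^(−0.39/0.533) = 0.4811 → 48.11%.

48.1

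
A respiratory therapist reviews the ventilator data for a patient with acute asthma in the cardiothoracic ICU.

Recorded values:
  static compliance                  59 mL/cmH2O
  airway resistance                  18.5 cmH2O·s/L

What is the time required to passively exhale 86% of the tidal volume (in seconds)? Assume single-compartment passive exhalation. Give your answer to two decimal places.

τ = R × C = 18.5 × 59 mL/cmH2O = 18.5 × 0.059 L/cmH2O = 1.092 s.
Exhaled fraction f = 1 − e^(−t/τ) → t = −τ·ln(1 − f) = −1.092·ln(0.14) = 2.147 s.

2.15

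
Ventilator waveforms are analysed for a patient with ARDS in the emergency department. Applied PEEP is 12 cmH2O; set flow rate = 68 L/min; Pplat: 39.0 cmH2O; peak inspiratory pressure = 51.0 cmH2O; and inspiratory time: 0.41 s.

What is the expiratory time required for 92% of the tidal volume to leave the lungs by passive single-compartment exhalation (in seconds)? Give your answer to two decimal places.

0.46

Flow: 68 L/min ÷ 60 = 1.1333 L/s.
Vt = flow × Ti = 1.1333 L/s × 0.41 s × 1000 mL/L = 464.65 mL.
R = (PIP − Pplat)/V̇ = (51.0 − 39.0) / 1.1333 = 12.0/1.1333 = 10.589 cmH2O·s/L.
C = Vt/(Pplat − PEEP) = 464.65 / (39.0 − 12) = 464.65/27.0 = 17.209 mL/cmH2O.
τ = R × C = 10.589 × 0.01721 L/cmH2O = 0.1822 s.
t = −τ·ln(1 − 0.92) = −0.1822·ln(0.08) = 0.4602 s.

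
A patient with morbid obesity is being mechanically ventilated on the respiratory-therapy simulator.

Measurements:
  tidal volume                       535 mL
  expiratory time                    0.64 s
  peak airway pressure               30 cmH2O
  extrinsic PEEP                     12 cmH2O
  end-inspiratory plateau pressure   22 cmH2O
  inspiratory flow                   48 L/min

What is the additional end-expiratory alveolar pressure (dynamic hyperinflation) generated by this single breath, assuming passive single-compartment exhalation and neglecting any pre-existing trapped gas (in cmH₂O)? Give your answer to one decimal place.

Flow: 48 L/min ÷ 60 = 0.8 L/s.
R = (PIP − Pplat)/V̇ = (30 − 22) / 0.8 = 8.0/0.8 = 10.0 cmH2O·s/L.
C = Vt/(Pplat − PEEP) = 535.0 / (22 − 12) = 535.0/10.0 = 53.5 mL/cmH2O.
τ = R × C = 10.0 × 0.0535 L/cmH2O = 0.535 s.
Fraction remaining = e^(−Te/τ) = e^(−0.64/0.535) = 0.3023; trapped volume = 535.0 × 0.3023 = 161.73 mL.
Additional alveolar pressure from trapping ≈ V_trapped / C = 161.73 / 53.5 = 3.023 cmH2O.

3.0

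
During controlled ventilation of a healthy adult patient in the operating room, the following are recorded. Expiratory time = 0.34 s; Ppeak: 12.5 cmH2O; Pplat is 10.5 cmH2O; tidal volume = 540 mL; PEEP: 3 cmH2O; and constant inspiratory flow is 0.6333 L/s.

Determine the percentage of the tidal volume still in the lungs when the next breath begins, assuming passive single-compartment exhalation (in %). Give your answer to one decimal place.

22.4

R = (PIP − Pplat)/V̇ = (12.5 − 10.5) / 0.6333 = 2.0/0.6333 = 3.158 cmH2O·s/L.
C = Vt/(Pplat − PEEP) = 540.0 / (10.5 − 3) = 540.0/7.5 = 72.0 mL/cmH2O.
τ = R × C = 3.158 × 0.072 L/cmH2O = 0.2274 s.
Fraction remaining at end-expiration = e^(−Te/τ) = e^(−0.34/0.2274) = 0.2242 → 22.42%.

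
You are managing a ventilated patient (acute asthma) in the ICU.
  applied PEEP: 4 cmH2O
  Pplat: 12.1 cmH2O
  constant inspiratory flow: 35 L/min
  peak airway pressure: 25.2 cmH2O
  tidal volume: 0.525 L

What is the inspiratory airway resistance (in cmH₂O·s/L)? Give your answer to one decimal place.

22.5

Flow: 35 L/min ÷ 60 = 0.5833 L/s.
Raw = (PIP − Pplat) / flow = (25.2 − 12.1) / 0.5833 = 13.1 / 0.5833 = 22.458 cmH2O·s/L.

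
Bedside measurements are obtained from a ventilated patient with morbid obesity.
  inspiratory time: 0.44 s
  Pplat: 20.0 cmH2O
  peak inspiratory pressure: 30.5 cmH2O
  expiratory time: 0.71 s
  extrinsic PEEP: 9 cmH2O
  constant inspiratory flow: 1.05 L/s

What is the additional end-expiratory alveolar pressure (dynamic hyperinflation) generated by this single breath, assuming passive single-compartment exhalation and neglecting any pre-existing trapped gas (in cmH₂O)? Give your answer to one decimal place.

Vt = flow × Ti = 1.05 L/s × 0.44 s × 1000 mL/L = 462.0 mL.
R = (PIP − Pplat)/V̇ = (30.5 − 20.0) / 1.05 = 10.5/1.05 = 10.0 cmH2O·s/L.
C = Vt/(Pplat − PEEP) = 462.0 / (20.0 − 9) = 462.0/11.0 = 42.0 mL/cmH2O.
τ = R × C = 10.0 × 0.042 L/cmH2O = 0.42 s.
Fraction remaining = e^(−Te/τ) = e^(−0.71/0.42) = 0.1844; trapped volume = 462.0 × 0.1844 = 85.193 mL.
Additional alveolar pressure from trapping ≈ V_trapped / C = 85.193 / 42.0 = 2.028 cmH2O.

2.0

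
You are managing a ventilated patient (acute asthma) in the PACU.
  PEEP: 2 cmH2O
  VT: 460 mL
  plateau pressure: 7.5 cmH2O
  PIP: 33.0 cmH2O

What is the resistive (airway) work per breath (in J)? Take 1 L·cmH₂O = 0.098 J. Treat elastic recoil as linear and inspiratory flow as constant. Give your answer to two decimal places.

1.15

With constant inspiratory flow the resistive pressure is constant at PIP − Pplat = 33.0 − 7.5 = 25.5 cmH2O, so resistive work = 25.5 × 0.460 = 11.73 L·cmH2O.
× 0.098 J/(L·cmH2O) → 1.15 J.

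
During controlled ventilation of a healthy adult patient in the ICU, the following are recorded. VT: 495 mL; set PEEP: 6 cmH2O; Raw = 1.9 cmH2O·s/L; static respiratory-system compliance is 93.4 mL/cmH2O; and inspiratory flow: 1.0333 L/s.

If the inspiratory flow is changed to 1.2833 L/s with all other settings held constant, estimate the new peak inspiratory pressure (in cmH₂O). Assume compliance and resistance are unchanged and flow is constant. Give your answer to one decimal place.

13.7

PIP = Vt/C + R·V̇ + PEEP (constant-flow equation of motion).
Only the resistive term changes: ΔPIP = R × ΔV̇ = 1.9 × (1.2833 − 1.0333) = 1.9 × 0.25 = 0.475 cmH2O.
Original PIP = 495/93.4 + 1.9×1.0333 + 6 = 13.263 cmH2O; new PIP = 13.263 + (0.475) = 13.738 cmH2O.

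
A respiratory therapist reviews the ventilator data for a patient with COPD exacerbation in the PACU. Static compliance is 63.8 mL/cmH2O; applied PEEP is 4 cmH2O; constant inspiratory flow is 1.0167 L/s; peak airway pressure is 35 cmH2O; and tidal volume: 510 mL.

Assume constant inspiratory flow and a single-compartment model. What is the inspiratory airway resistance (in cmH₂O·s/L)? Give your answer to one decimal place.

Equation of motion (constant flow): PIP = Vt/C + R·V̇ + PEEP.
R·V̇ = PIP − Vt/C − PEEP = 35 − 510/63.8 − 4 = 35 − 7.994 − 4 = 23.006 cmH2O.
R = 23.006 / 1.0167 = 22.628 cmH2O·s/L.

22.6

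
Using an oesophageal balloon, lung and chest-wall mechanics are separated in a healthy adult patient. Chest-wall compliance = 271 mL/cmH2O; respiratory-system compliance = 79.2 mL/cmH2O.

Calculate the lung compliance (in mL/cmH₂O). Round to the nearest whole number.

112

1/CL = 1/Crs − 1/Ccw.
1/CL = 1/79.2 − 1/271 = 0.008936.
CL = 111.91 mL/cmH2O.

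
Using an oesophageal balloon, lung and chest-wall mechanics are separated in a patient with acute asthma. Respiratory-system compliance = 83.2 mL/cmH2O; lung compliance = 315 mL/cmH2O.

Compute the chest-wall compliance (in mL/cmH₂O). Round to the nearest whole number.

1/Ccw = 1/Crs − 1/CL.
1/Ccw = 1/83.2 − 1/315 = 0.008845.
Ccw = 113.06 mL/cmH2O.

113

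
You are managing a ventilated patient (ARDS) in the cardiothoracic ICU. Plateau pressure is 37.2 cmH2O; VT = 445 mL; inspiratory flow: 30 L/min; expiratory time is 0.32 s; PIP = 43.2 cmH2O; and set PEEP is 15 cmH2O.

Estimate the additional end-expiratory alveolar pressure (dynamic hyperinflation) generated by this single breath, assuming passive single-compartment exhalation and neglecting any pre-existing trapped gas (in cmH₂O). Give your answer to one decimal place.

Flow: 30 L/min ÷ 60 = 0.5 L/s.
R = (PIP − Pplat)/V̇ = (43.2 − 37.2) / 0.5 = 6.0/0.5 = 12.0 cmH2O·s/L.
C = Vt/(Pplat − PEEP) = 445.0 / (37.2 − 15) = 445.0/22.2 = 20.045 mL/cmH2O.
τ = R × C = 12.0 × 0.02005 L/cmH2O = 0.2406 s.
Fraction remaining = e^(−Te/τ) = e^(−0.32/0.2406) = 0.2645; trapped volume = 445.0 × 0.2645 = 117.7 mL.
Additional alveolar pressure from trapping ≈ V_trapped / C = 117.7 / 20.045 = 5.872 cmH2O.

5.9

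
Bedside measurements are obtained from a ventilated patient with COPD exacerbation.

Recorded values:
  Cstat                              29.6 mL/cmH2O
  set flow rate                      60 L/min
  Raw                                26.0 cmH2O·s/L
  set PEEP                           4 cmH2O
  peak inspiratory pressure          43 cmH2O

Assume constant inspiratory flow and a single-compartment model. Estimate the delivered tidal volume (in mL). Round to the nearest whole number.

385

Flow: 60 L/min ÷ 60 = 1 L/s.
Equation of motion (constant flow): PIP = Vt/C + R·V̇ + PEEP.
Vt/C = PIP − R·V̇ − PEEP = 43 − 26.0 − 4 = 13.0 cmH2O.
Vt = C × 13.0 = 29.6 × 13.0 = 384.8 mL.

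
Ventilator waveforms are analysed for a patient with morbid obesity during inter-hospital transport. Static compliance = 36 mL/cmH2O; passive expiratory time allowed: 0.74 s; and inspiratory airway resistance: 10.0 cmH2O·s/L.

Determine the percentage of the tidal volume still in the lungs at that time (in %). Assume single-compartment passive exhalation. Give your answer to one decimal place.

12.8

τ = R × C = 10.0 × 36 mL/cmH2O = 10.0 × 0.036 L/cmH2O = 0.36 s.
Passive exhalation: V(t)/V₀ = e^(−t/τ) = e^(−0.74/0.36) = 0.128.
Fraction remaining = 0.128 → 12.8%.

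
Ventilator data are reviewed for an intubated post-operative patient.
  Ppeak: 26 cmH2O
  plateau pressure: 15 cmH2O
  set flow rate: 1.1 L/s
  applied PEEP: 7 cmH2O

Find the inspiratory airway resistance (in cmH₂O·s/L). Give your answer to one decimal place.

Raw = (PIP − Pplat) / flow = (26 − 15) / 1.1 = 11.0 / 1.1 = 10.0 cmH2O·s/L.

10.0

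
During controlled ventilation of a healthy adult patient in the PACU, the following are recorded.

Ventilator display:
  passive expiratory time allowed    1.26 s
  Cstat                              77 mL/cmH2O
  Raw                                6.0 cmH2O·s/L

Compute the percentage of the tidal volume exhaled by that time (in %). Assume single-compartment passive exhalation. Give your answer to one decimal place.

τ = R × C = 6.0 × 77 mL/cmH2O = 6.0 × 0.077 L/cmH2O = 0.462 s.
Passive exhalation: V(t)/V₀ = e^(−t/τ) = e^(−1.26/0.462) = 0.0654.
Fraction exhaled = 1 − 0.0654 = 0.9346 → 93.46%.

93.5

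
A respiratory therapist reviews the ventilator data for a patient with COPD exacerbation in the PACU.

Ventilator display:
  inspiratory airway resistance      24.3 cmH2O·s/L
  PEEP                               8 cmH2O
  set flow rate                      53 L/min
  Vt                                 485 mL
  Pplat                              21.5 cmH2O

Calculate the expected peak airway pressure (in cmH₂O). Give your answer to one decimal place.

Flow: 53 L/min ÷ 60 = 0.8833 L/s.
PIP = Pplat + Raw × flow = 21.5 + 24.3 × 0.8833 = 21.5 + 21.464 = 42.964 cmH2O.

43.0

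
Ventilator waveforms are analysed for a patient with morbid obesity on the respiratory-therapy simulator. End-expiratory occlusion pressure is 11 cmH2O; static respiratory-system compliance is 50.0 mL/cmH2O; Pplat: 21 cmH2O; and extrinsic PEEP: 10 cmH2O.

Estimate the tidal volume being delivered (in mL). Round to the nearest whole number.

End-expiratory occlusion gives total PEEP = 11 cmH2O (intrinsic PEEP = 11 − 10 = 1). Use total PEEP for the elastic gradient.
Vt = Cstat × (Pplat − PEEPtotal) = 50.0 × (21 − 11) = 50.0 × 10.0 = 500.0 mL.

500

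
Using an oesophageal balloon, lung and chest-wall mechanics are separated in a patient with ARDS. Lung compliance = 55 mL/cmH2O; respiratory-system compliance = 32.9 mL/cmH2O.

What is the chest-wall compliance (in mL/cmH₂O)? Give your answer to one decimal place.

81.9

1/Ccw = 1/Crs − 1/CL.
1/Ccw = 1/32.9 − 1/55 = 0.01221.
Ccw = 81.9 mL/cmH2O.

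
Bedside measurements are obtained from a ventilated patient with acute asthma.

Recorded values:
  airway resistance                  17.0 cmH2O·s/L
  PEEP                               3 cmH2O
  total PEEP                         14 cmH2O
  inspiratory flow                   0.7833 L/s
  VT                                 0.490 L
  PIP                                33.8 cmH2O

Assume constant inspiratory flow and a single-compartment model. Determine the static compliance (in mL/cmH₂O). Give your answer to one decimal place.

75.6

Total PEEP = 14 cmH2O (set 3 + intrinsic 11); this is the baseline alveolar pressure.
Equation of motion (constant flow): PIP = Vt/C + R·V̇ + PEEP.
Vt/C = PIP − R·V̇ − PEEP = 33.8 − 17.0×0.7833 − 14 = 33.8 − 13.316 − 14 = 6.484 cmH2O.
C = Vt / 6.484 = 490 / 6.484 = 75.571 mL/cmH2O.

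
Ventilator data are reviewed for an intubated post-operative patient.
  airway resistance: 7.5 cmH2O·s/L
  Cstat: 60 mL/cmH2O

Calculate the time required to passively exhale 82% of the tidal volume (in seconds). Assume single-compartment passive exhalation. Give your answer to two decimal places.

τ = R × C = 7.5 × 60 mL/cmH2O = 7.5 × 0.060 L/cmH2O = 0.45 s.
Exhaled fraction f = 1 − e^(−t/τ) → t = −τ·ln(1 − f) = −0.45·ln(0.18) = 0.7717 s.

0.77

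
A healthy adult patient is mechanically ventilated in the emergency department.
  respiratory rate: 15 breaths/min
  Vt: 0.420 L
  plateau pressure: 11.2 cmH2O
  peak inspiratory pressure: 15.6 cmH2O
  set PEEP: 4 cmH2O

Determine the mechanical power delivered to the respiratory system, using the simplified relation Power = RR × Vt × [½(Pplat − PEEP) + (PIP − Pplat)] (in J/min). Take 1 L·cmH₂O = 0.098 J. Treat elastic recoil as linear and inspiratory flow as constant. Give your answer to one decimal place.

4.9

Per-breath work = Vt × [½(Pplat−PEEP) + (PIP−Pplat)] = 0.420 × [0.5×7.2 + 4.4] = 0.420 × 8.0 = 3.36 L·cmH2O.
Power = 15 × 3.36 = 50.4 L·cmH2O/min.
× 0.098 J/(L·cmH2O) → 4.939 J/min.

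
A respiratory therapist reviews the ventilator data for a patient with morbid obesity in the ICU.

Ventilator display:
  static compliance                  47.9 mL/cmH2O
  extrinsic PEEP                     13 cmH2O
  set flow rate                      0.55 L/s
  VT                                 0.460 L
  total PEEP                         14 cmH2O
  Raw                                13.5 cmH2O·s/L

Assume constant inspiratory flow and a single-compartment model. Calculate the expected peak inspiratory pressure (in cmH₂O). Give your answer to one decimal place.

31.0

Total PEEP = 14 cmH2O (set 13 + intrinsic 1); this is the baseline alveolar pressure.
Equation of motion (constant flow): PIP = Vt/C + R·V̇ + PEEP.
PIP = 460/47.9 + 13.5×0.55 + 14 = 9.603 + 7.425 + 14 = 31.028 cmH2O.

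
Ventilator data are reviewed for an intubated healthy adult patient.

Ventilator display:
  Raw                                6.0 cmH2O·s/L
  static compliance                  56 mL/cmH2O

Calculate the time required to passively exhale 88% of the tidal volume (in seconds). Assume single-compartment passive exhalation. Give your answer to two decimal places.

τ = R × C = 6.0 × 56 mL/cmH2O = 6.0 × 0.056 L/cmH2O = 0.336 s.
Exhaled fraction f = 1 − e^(−t/τ) → t = −τ·ln(1 − f) = −0.336·ln(0.12) = 0.7124 s.

0.71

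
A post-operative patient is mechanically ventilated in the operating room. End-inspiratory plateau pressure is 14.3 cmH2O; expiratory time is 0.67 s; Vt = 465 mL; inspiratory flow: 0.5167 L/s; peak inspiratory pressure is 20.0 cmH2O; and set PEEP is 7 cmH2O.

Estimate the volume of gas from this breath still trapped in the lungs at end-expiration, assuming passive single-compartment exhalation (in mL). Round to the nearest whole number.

R = (PIP − Pplat)/V̇ = (20.0 − 14.3) / 0.5167 = 5.7/0.5167 = 11.032 cmH2O·s/L.
C = Vt/(Pplat − PEEP) = 465.0 / (14.3 − 7) = 465.0/7.3 = 63.699 mL/cmH2O.
τ = R × C = 11.032 × 0.0637 L/cmH2O = 0.7027 s.
Fraction remaining = e^(−Te/τ) = e^(−0.67/0.7027) = 0.3854.
Trapped volume = 465.0 × 0.3854 = 179.21 mL.

179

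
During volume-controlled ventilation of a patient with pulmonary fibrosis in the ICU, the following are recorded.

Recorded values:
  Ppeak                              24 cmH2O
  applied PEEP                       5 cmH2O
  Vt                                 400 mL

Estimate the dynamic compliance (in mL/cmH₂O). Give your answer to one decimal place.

21.1

Dynamic compliance = Vt / (PIP − PEEP) = 400 / (24 − 5) = 400 / 19.0 = 21.053 mL/cmH2O.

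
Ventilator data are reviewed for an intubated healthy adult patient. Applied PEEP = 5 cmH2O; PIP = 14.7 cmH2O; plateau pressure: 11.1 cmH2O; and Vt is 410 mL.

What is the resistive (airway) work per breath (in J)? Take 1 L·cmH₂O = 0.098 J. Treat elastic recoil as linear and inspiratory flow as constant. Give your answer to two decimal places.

With constant inspiratory flow the resistive pressure is constant at PIP − Pplat = 14.7 − 11.1 = 3.6 cmH2O, so resistive work = 3.6 × 0.410 = 1.476 L·cmH2O.
× 0.098 J/(L·cmH2O) → 0.1446 J.

0.14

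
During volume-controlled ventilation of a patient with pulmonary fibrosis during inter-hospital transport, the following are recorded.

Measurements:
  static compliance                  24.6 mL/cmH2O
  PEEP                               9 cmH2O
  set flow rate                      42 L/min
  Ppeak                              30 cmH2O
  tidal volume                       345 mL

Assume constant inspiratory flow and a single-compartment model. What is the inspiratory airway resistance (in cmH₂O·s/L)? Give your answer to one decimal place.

Flow: 42 L/min ÷ 60 = 0.7 L/s.
Equation of motion (constant flow): PIP = Vt/C + R·V̇ + PEEP.
R·V̇ = PIP − Vt/C − PEEP = 30 − 345/24.6 − 9 = 30 − 14.024 − 9 = 6.976 cmH2O.
R = 6.976 / 0.7 = 9.966 cmH2O·s/L.

10.0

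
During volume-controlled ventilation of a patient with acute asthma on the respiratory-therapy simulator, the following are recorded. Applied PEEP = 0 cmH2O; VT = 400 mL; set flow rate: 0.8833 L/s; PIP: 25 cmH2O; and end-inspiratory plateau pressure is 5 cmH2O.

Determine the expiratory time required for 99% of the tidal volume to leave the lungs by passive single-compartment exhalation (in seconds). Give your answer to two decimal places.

8.34

R = (PIP − Pplat)/V̇ = (25 − 5) / 0.8833 = 20.0/0.8833 = 22.642 cmH2O·s/L.
C = Vt/(Pplat − PEEP) = 400.0 / (5 − 0) = 400.0/5.0 = 80.0 mL/cmH2O.
τ = R × C = 22.642 × 0.08 L/cmH2O = 1.811 s.
t = −τ·ln(1 − 0.99) = −1.811·ln(0.01) = 8.34 s.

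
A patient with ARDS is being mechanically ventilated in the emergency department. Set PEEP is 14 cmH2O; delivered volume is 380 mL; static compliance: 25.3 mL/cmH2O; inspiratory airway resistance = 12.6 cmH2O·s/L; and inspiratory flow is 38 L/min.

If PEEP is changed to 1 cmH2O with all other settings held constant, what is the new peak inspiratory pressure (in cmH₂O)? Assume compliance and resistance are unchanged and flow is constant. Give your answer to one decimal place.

24.0

Flow: 38 L/min ÷ 60 = 0.6333 L/s.
PIP = Vt/C + R·V̇ + PEEP (constant-flow equation of motion).
Only the baseline term changes: ΔPIP = ΔPEEP = 1 − 14 = -13.0 cmH2O.
Original PIP = 380/25.3 + 12.6×0.6333 + 14 = 36.999 cmH2O; new PIP = 36.999 + (-13.0) = 23.999 cmH2O.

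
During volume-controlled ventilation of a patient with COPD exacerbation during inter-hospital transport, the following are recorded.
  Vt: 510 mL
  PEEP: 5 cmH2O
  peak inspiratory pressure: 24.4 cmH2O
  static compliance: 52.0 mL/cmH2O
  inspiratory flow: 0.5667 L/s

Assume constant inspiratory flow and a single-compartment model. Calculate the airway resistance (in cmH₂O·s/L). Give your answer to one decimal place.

Equation of motion (constant flow): PIP = Vt/C + R·V̇ + PEEP.
R·V̇ = PIP − Vt/C − PEEP = 24.4 − 510/52.0 − 5 = 24.4 − 9.808 − 5 = 9.592 cmH2O.
R = 9.592 / 0.5667 = 16.926 cmH2O·s/L.

16.9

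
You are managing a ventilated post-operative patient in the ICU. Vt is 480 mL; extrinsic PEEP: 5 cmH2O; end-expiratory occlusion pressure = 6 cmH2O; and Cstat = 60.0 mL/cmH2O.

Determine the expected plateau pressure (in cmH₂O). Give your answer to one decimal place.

End-expiratory occlusion gives total PEEP = 6 cmH2O (intrinsic PEEP = 6 − 5 = 1). Use total PEEP for the elastic gradient.
Pplat = PEEPtotal + Vt / Cstat = 6 + 480 / 60.0 = 6 + 8.0 = 14.0 cmH2O.

14.0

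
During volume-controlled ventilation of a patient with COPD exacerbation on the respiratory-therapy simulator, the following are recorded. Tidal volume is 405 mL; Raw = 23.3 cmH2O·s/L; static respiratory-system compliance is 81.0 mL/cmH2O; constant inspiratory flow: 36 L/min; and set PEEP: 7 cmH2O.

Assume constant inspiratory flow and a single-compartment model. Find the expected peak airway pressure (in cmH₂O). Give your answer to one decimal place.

26.0

Flow: 36 L/min ÷ 60 = 0.6 L/s.
Equation of motion (constant flow): PIP = Vt/C + R·V̇ + PEEP.
PIP = 405/81.0 + 23.3×0.6 + 7 = 5.0 + 13.98 + 7 = 25.98 cmH2O.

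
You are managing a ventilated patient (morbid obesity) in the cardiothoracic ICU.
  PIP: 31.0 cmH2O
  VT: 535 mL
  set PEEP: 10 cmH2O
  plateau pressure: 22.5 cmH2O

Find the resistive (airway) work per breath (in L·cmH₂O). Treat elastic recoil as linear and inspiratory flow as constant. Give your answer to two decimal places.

With constant inspiratory flow the resistive pressure is constant at PIP − Pplat = 31.0 − 22.5 = 8.5 cmH2O, so resistive work = 8.5 × 0.535 = 4.548 L·cmH2O.

4.55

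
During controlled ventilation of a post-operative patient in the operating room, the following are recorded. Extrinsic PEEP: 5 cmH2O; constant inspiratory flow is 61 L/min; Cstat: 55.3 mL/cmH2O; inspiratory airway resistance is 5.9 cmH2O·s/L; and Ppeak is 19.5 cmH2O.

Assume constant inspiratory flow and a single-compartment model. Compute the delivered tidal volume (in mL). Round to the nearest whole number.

470

Flow: 61 L/min ÷ 60 = 1.0167 L/s.
Equation of motion (constant flow): PIP = Vt/C + R·V̇ + PEEP.
Vt/C = PIP − R·V̇ − PEEP = 19.5 − 5.999 − 5 = 8.501 cmH2O.
Vt = C × 8.501 = 55.3 × 8.501 = 470.11 mL.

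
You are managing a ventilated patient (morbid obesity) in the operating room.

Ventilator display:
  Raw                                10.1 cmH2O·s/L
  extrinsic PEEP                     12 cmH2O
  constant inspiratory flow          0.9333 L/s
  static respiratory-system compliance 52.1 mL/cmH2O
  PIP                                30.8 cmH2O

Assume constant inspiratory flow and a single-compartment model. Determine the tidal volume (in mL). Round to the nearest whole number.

Equation of motion (constant flow): PIP = Vt/C + R·V̇ + PEEP.
Vt/C = PIP − R·V̇ − PEEP = 30.8 − 9.426 − 12 = 9.374 cmH2O.
Vt = C × 9.374 = 52.1 × 9.374 = 488.39 mL.

488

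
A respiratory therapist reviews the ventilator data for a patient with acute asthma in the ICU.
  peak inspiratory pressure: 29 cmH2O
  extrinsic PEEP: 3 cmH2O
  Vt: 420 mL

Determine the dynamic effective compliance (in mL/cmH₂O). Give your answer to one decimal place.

Dynamic compliance = Vt / (PIP − PEEP) = 420 / (29 − 3) = 420 / 26.0 = 16.154 mL/cmH2O.

16.2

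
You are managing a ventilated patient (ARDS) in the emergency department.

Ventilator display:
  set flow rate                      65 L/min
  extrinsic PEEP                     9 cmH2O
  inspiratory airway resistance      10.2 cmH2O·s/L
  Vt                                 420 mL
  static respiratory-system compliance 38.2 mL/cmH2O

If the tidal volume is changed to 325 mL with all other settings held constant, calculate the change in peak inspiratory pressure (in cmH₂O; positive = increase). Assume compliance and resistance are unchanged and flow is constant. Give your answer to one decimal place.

PIP = Vt/C + R·V̇ + PEEP (constant-flow equation of motion).
Only the elastic term changes: ΔPIP = ΔVt / C = (325 − 420) / 38.2 = -2.487 cmH2O.

-2.5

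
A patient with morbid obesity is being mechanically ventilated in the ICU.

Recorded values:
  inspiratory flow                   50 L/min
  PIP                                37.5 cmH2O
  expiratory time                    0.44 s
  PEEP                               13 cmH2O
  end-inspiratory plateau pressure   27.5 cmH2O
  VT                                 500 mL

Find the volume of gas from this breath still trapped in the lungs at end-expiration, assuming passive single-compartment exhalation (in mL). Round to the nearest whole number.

Flow: 50 L/min ÷ 60 = 0.8333 L/s.
R = (PIP − Pplat)/V̇ = (37.5 − 27.5) / 0.8333 = 10.0/0.8333 = 12.0 cmH2O·s/L.
C = Vt/(Pplat − PEEP) = 500.0 / (27.5 − 13) = 500.0/14.5 = 34.483 mL/cmH2O.
τ = R × C = 12.0 × 0.03448 L/cmH2O = 0.4138 s.
Fraction remaining = e^(−Te/τ) = e^(−0.44/0.4138) = 0.3453.
Trapped volume = 500.0 × 0.3453 = 172.65 mL.

173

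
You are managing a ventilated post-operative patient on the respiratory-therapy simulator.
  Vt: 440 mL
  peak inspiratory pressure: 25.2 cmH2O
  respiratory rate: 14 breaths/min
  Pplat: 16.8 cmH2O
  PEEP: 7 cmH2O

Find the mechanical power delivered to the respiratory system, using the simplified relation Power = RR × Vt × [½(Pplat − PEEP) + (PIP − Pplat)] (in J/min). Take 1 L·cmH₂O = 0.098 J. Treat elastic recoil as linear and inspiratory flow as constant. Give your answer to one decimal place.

Per-breath work = Vt × [½(Pplat−PEEP) + (PIP−Pplat)] = 0.440 × [0.5×9.8 + 8.4] = 0.440 × 13.3 = 5.852 L·cmH2O.
Power = 14 × 5.852 = 81.928 L·cmH2O/min.
× 0.098 J/(L·cmH2O) → 8.029 J/min.

8.0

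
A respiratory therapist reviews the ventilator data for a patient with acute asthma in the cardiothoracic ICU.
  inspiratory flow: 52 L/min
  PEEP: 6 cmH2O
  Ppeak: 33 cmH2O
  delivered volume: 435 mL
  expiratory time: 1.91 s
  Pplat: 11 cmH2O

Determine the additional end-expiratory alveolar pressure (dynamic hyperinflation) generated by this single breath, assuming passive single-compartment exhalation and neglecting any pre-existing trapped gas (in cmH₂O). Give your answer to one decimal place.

Flow: 52 L/min ÷ 60 = 0.8667 L/s.
R = (PIP − Pplat)/V̇ = (33 − 11) / 0.8667 = 22.0/0.8667 = 25.384 cmH2O·s/L.
C = Vt/(Pplat − PEEP) = 435.0 / (11 − 6) = 435.0/5.0 = 87.0 mL/cmH2O.
τ = R × C = 25.384 × 0.087 L/cmH2O = 2.208 s.
Fraction remaining = e^(−Te/τ) = e^(−1.91/2.208) = 0.421; trapped volume = 435.0 × 0.421 = 183.14 mL.
Additional alveolar pressure from trapping ≈ V_trapped / C = 183.14 / 87.0 = 2.105 cmH2O.

2.1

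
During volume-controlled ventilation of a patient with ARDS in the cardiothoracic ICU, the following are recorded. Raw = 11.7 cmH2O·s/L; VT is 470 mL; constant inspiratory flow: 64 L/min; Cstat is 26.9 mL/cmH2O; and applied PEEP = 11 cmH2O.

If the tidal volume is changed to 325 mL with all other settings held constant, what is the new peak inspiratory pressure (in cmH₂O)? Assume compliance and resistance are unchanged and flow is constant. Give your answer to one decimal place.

35.6

Flow: 64 L/min ÷ 60 = 1.0667 L/s.
PIP = Vt/C + R·V̇ + PEEP (constant-flow equation of motion).
Only the elastic term changes: ΔPIP = ΔVt / C = (325 − 470) / 26.9 = -5.39 cmH2O.
Original PIP = 470/26.9 + 11.7×1.0667 + 11 = 40.953 cmH2O; new PIP = 40.953 + (-5.39) = 35.563 cmH2O.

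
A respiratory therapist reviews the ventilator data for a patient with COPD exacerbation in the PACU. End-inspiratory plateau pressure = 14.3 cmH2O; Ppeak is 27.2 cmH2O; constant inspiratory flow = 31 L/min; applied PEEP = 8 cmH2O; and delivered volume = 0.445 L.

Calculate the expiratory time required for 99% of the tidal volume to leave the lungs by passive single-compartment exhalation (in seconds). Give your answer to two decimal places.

8.12

Flow: 31 L/min ÷ 60 = 0.5167 L/s.
R = (PIP − Pplat)/V̇ = (27.2 − 14.3) / 0.5167 = 12.9/0.5167 = 24.966 cmH2O·s/L.
C = Vt/(Pplat − PEEP) = 445.0 / (14.3 − 8) = 445.0/6.3 = 70.635 mL/cmH2O.
τ = R × C = 24.966 × 0.07064 L/cmH2O = 1.764 s.
t = −τ·ln(1 − 0.99) = −1.764·ln(0.01) = 8.124 s.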